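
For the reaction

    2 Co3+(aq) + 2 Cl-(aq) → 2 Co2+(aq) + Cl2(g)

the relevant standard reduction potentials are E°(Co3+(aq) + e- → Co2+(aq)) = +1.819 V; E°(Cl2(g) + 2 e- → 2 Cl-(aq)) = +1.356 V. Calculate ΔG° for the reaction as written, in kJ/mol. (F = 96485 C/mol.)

In the reaction as written Co3+(aq) is reduced, so the Co³⁺/Co²⁺ couple is the cathode and Cl₂/Cl⁻ is the anode.
E°cell = +1.819 − (+1.356) = +0.463 V; balancing electrons gives n = 2.
ΔG° = −nFE°cell = −(2)(96485)(+0.463) J/mol = −89.3 kJ/mol.

−89.3 kJ/mol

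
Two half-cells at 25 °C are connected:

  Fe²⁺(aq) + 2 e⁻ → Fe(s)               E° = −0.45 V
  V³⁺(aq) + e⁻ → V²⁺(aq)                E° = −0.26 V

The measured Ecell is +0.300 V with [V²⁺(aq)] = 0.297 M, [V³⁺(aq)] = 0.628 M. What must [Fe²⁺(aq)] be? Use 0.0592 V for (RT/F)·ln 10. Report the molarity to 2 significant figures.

0.00086 M

The V³⁺/V²⁺ couple has the larger reduction potential, so it is the cathode: E°cell = −0.26 − (−0.45) = +0.19 V and n = 2.
Since E = E° − (0.0592/n)·log Q, log Q = n(E° − E)/0.0592 = −3.716.
For 2 V³⁺(aq) + Fe(s) → 2 V²⁺(aq) + Fe²⁺(aq), the reaction quotient is Q = ([V²⁺(aq)]^2·[Fe²⁺(aq)]) / [V³⁺(aq)]^2.
Substituting the known concentrations and solving, log [Fe²⁺(aq)] = −3.066 and [Fe²⁺(aq)] = 0.00086 M.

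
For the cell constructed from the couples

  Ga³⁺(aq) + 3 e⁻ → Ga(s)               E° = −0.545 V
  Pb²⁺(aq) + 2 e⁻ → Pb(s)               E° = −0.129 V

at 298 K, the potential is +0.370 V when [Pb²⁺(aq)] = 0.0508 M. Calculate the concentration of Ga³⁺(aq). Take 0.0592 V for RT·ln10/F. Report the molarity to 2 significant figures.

2.5 M

Pb²⁺/Pb is the cathode (higher E°); E°cell = −0.129 − (−0.545) = +0.416 V with n = 6.
Since E = E° − (0.0592/n)·log Q, log Q = n(E° − E)/0.0592 = 4.662.
Balancing electrons gives 3 Pb²⁺(aq) + 2 Ga(s) → 3 Pb(s) + 2 Ga³⁺(aq); thus Q = [Ga³⁺(aq)]^2 / [Pb²⁺(aq)]^3.
Substituting the known concentrations and solving, log [Ga³⁺(aq)] = 0.390 and [Ga³⁺(aq)] = 2.5 M.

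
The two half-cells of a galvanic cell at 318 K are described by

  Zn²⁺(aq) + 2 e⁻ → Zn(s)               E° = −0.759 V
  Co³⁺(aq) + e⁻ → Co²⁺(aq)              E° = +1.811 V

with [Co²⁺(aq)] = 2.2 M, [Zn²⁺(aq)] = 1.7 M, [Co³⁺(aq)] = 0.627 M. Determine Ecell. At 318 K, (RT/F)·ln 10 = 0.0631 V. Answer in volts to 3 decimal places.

+2.528 V

Since E°(Co³⁺/Co²⁺) > E°(Zn²⁺/Zn), Co³⁺/Co²⁺ serves as the cathode.
E°cell = +1.811 − (−0.759) = +2.570 V, with n = 2 electrons transferred.
The balanced reaction is 2 Co³⁺(aq) + Zn(s) → 2 Co²⁺(aq) + Zn²⁺(aq), so Q = ([Co²⁺(aq)]^2·[Zn²⁺(aq)]) / [Co³⁺(aq)]^2 = 20.9 and log Q = 1.321.
Applying E = E° − (RT ln10/nF)·log Q gives +2.570 − (0.0631/2)(1.321) = +2.528 V.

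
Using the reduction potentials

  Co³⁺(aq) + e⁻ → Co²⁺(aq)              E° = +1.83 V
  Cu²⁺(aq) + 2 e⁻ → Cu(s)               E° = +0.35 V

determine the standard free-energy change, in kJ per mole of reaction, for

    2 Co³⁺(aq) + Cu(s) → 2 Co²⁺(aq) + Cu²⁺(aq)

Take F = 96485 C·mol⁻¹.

−286 kJ/mol

In the reaction as written Co³⁺(aq) is reduced, so the Co³⁺/Co²⁺ couple is the cathode and Cu²⁺/Cu is the anode.
E°cell = +1.83 − (+0.35) = +1.48 V; balancing electrons gives n = 2.
ΔG° = −nFE°cell = −(2)(96485)(+1.48) J/mol = −286 kJ/mol.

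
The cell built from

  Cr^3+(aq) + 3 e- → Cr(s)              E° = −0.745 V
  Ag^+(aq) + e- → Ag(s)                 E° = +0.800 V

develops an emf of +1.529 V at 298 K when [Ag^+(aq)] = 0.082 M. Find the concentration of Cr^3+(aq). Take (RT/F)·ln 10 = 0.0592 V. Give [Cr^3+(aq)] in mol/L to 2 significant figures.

Ag⁺/Ag is the cathode (higher E°); E°cell = +0.800 − (−0.745) = +1.545 V with n = 3.
From the Nernst equation, log Q = n(E° − E)/0.0592 = 3·(+1.545 − (+1.529))/0.0592 = 0.811.
The balanced reaction is 3 Ag^+(aq) + Cr(s) → 3 Ag(s) + Cr^3+(aq), so Q = [Cr^3+(aq)] / [Ag^+(aq)]^3.
Isolating [Cr^3+(aq)] in Q = 10^{0.811} yields log [Cr^3+(aq)] = −2.448, i.e. 0.0036 M.

0.0036 M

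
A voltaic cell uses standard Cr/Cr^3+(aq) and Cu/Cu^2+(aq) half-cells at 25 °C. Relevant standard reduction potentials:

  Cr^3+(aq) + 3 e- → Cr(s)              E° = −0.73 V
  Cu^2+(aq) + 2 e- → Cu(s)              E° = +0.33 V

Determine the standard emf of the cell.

The Cu²⁺/Cu couple has the higher E°, so Cu ion is reduced (cathode) and Cr is oxidized (anode).
E°cell = E°(cathode) − E°(anode) = +0.33 − (−0.73) = +1.06 V.

+1.06 V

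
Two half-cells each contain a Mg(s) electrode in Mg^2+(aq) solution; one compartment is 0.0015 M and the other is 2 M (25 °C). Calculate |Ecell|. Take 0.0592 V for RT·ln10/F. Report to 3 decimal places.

0.092 V

For a concentration cell E°cell = 0, since both electrodes use the same couple.
The compartment with the higher Mg^2+(aq) concentration (2 M) acts as the cathode; ions are reduced there and produced at the dilute (0.0015 M) anode.
With n = 2, Ecell = −(0.0592/2)·log([dilute]/[conc]) = −(0.0592/2)·log(0.0015/2) = +0.092 V.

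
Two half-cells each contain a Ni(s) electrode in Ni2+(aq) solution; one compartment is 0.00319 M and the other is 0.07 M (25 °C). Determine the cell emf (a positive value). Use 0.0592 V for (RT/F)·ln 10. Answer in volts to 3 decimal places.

For a concentration cell E°cell = 0, since both electrodes use the same couple.
The compartment with the higher Ni2+(aq) concentration (0.07 M) acts as the cathode; ions are reduced there and produced at the dilute (0.00319 M) anode.
With n = 2, Ecell = −(0.0592/2)·log([dilute]/[conc]) = −(0.0592/2)·log(0.00319/0.07) = +0.040 V.

0.040 V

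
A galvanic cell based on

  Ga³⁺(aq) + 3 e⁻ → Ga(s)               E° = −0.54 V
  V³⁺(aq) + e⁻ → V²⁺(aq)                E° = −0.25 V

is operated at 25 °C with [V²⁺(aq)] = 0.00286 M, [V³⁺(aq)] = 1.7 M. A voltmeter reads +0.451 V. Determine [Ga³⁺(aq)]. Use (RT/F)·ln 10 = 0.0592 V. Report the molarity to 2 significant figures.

1.5 M

With V³⁺/V²⁺ at the cathode and Ga³⁺/Ga at the anode, E°cell = −0.25 − (−0.54) = +0.29 V (n = 3).
From the Nernst equation, log Q = n(E° − E)/0.0592 = 3·(+0.29 − (+0.451))/0.0592 = −8.159.
The balanced reaction is 3 V³⁺(aq) + Ga(s) → 3 V²⁺(aq) + Ga³⁺(aq), so Q = ([V²⁺(aq)]^3·[Ga³⁺(aq)]) / [V³⁺(aq)]^3.
Substituting the known concentrations and solving, log [Ga³⁺(aq)] = 0.163 and [Ga³⁺(aq)] = 1.5 M.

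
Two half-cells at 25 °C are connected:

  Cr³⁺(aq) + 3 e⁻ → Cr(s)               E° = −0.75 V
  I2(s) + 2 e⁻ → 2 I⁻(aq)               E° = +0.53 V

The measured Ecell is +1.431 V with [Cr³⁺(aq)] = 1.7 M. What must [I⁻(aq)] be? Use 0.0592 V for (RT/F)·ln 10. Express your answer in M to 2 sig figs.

The I₂/I⁻ couple has the larger reduction potential, so it is the cathode: E°cell = +0.53 − (−0.75) = +1.28 V and n = 6.
From the Nernst equation, log Q = n(E° − E)/0.0592 = 6·(+1.28 − (+1.431))/0.0592 = −15.304.
For 3 I2(s) + 2 Cr(s) → 6 I⁻(aq) + 2 Cr³⁺(aq), the reaction quotient is Q = [I⁻(aq)]^6·[Cr³⁺(aq)]^2.
Solving for the unknown gives log [I⁻(aq)] = −2.627, so [I⁻(aq)] ≈ 0.0024 M.

0.0024 M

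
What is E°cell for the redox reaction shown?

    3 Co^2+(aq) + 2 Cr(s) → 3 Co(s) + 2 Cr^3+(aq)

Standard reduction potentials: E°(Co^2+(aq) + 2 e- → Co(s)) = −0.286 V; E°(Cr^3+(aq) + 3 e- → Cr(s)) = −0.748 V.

Co^2+(aq) gains electrons, so the Co²⁺/Co couple is the cathode; the Cr³⁺/Cr couple is the anode.
E°cell = E°(cathode) − E°(anode) = −0.286 − (−0.748) = +0.462 V.

+0.462 V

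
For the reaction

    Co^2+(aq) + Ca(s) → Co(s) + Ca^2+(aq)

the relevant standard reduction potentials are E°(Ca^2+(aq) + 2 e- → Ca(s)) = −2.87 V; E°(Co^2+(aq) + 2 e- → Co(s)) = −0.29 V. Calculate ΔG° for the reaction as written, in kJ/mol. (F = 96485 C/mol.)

−498 kJ/mol

In the reaction as written Co^2+(aq) is reduced, so the Co²⁺/Co couple is the cathode and Ca²⁺/Ca is the anode.
E°cell = −0.29 − (−2.87) = +2.58 V; balancing electrons gives n = 2.
ΔG° = −nFE°cell = −(2)(96485)(+2.58) J/mol = −498 kJ/mol.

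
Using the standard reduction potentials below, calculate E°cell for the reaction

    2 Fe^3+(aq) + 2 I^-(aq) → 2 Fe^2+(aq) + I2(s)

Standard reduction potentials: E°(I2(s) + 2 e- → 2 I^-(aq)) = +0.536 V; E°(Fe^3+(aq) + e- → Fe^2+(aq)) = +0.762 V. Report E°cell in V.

+0.226 V

Fe^3+(aq) gains electrons, so the Fe³⁺/Fe²⁺ couple is the cathode; the I₂/I⁻ couple is the anode.
E°cell = E°(cathode) − E°(anode) = +0.762 − (+0.536) = +0.226 V.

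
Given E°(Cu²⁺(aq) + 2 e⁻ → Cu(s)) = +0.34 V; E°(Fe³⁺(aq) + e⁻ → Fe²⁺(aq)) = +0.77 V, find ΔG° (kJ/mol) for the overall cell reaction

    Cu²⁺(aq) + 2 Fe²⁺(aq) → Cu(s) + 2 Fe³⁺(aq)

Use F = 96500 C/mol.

+83.0 kJ/mol

In the reaction as written Cu²⁺(aq) is reduced, so the Cu²⁺/Cu couple is the cathode and Fe³⁺/Fe²⁺ is the anode.
E°cell = +0.34 − (+0.77) = −0.43 V; balancing electrons gives n = 2.
ΔG° = −nFE°cell = −(2)(96500)(−0.43) J/mol = +83.0 kJ/mol.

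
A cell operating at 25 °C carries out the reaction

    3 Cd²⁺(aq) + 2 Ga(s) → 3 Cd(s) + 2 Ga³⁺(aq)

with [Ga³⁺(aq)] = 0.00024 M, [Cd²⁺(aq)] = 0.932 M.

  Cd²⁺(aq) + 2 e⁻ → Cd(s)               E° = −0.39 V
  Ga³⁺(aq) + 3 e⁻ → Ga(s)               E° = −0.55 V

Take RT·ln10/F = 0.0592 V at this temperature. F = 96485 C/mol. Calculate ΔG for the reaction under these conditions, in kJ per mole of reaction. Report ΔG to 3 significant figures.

−133 kJ/mol

With Cd²⁺/Cd reduced at the cathode, E°cell = −0.39 − (−0.55) = +0.16 V and n = 6.
The reaction quotient is [Ga³⁺(aq)]^2 / [Cd²⁺(aq)]^3 = 7.11×10^−8; by Nernst, E = +0.16 − (0.0592/6)(−7.148) = +0.2305 V.
ΔG = −nFE = −(6)(96485)(+0.2305) J/mol = −133 kJ/mol.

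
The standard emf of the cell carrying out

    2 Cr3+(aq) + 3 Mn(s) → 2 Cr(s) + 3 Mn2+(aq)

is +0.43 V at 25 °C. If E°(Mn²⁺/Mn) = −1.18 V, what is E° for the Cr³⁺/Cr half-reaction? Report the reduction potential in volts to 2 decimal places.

In the reaction as written the Cr³⁺/Cr couple is reduced (cathode) and Mn²⁺/Mn is oxidized (anode), so E°cell = E°(Cr³⁺/Cr) − E°(Mn²⁺/Mn).
E°(Cr³⁺/Cr) = E°cell + E°(anode) = +0.43 + (−1.18) = −0.75 V.

−0.75 V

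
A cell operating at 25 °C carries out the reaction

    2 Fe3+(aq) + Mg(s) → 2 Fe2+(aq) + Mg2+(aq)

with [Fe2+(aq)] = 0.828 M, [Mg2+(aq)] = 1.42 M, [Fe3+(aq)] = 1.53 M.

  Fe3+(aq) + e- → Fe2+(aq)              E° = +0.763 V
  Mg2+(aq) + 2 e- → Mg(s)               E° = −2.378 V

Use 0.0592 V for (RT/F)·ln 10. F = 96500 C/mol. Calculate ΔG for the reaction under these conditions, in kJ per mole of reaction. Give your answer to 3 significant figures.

−608 kJ/mol

With Fe³⁺/Fe²⁺ reduced at the cathode, E°cell = +0.763 − (−2.378) = +3.141 V and n = 2.
Here Q = ([Fe2+(aq)]^2·[Mg2+(aq)]) / [Fe3+(aq)]^2 = 0.416 (log Q = −0.381), giving E = +3.141 − (0.0592/2)·(−0.381) = +3.1523 V.
Finally ΔG = −nFE = −(2)(96500 C/mol)(+3.1523 V) = −608 kJ/mol.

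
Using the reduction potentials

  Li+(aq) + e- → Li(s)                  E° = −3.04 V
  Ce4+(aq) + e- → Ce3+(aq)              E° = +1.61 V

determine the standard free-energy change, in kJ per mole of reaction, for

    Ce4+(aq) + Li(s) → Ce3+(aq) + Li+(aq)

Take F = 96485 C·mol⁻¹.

In the reaction as written Ce4+(aq) is reduced, so the Ce⁴⁺/Ce³⁺ couple is the cathode and Li⁺/Li is the anode.
E°cell = +1.61 − (−3.04) = +4.65 V; balancing electrons gives n = 1.
ΔG° = −nFE°cell = −(1)(96485)(+4.65) J/mol = −449 kJ/mol.

−449 kJ/mol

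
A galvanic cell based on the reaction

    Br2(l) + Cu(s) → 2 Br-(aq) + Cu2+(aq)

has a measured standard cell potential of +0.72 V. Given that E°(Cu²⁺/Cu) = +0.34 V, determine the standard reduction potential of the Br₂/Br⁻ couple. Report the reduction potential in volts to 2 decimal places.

In the reaction as written the Br₂/Br⁻ couple is reduced (cathode) and Cu²⁺/Cu is oxidized (anode), so E°cell = E°(Br₂/Br⁻) − E°(Cu²⁺/Cu).
E°(Br₂/Br⁻) = E°cell + E°(anode) = +0.72 + (+0.34) = +1.06 V.

+1.06 V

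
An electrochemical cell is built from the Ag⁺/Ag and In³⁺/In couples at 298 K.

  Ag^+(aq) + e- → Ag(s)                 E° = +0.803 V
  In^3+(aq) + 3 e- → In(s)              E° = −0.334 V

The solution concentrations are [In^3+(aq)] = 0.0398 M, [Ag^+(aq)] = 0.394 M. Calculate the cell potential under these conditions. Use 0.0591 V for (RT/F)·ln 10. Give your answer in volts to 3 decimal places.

+1.141 V

Ag⁺/Ag is reduced (cathode, E° = +0.803 V) and In³⁺/In is oxidized (anode).
E°cell = E°cat − E°an = +0.803 − (−0.334) = +1.137 V; n = 3.
For the overall reaction 3 Ag^+(aq) + In(s) → 3 Ag(s) + In^3+(aq), Q = [In^3+(aq)] / [Ag^+(aq)]^3 = 0.651, giving log Q = −0.187.
By the Nernst equation, E = +1.137 − (0.0591/3)·(−0.187) = +1.141 V.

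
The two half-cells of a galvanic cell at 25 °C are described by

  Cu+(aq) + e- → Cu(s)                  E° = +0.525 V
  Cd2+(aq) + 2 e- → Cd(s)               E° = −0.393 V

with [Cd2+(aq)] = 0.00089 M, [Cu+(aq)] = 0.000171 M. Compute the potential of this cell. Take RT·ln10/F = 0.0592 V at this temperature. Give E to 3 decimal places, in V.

Cu⁺/Cu is reduced (cathode, E° = +0.525 V) and Cd²⁺/Cd is oxidized (anode).
E°cell = +0.525 − (−0.393) = +0.918 V, with n = 2 electrons transferred.
For the overall reaction 2 Cu+(aq) + Cd(s) → 2 Cu(s) + Cd2+(aq), Q = [Cd2+(aq)] / [Cu+(aq)]^2 = 3.04×10^4, giving log Q = 4.483.
By the Nernst equation, E = +0.918 − (0.0592/2)·(4.483) = +0.785 V.

+0.785 V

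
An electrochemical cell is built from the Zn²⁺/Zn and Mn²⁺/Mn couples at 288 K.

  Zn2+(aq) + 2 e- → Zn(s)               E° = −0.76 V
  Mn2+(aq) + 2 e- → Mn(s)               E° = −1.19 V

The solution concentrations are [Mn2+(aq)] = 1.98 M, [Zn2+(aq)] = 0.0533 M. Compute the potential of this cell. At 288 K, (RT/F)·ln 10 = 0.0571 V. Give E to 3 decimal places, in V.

+0.385 V

Zn²⁺/Zn is reduced (cathode, E° = −0.76 V) and Mn²⁺/Mn is oxidized (anode).
The standard potential is −0.76 − (−1.19) = +0.43 V and the balanced reaction transfers n = 2 electrons.
For the overall reaction Zn2+(aq) + Mn(s) → Zn(s) + Mn2+(aq), Q = [Mn2+(aq)] / [Zn2+(aq)] = 37.1, giving log Q = 1.570.
E = E° − (0.0571/n)·log Q = +0.43 − (0.0571/2)(1.570) = +0.385 V.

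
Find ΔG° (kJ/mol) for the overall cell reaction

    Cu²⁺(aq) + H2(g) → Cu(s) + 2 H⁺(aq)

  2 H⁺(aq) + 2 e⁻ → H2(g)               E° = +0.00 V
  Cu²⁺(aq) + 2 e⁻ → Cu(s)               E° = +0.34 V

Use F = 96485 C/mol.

−65.6 kJ/mol

In the reaction as written Cu²⁺(aq) is reduced, so the Cu²⁺/Cu couple is the cathode and 2H⁺/H₂ is the anode.
E°cell = +0.34 − (+0.00) = +0.34 V; balancing electrons gives n = 2.
ΔG° = −nFE°cell = −(2)(96485)(+0.34) J/mol = −65.6 kJ/mol.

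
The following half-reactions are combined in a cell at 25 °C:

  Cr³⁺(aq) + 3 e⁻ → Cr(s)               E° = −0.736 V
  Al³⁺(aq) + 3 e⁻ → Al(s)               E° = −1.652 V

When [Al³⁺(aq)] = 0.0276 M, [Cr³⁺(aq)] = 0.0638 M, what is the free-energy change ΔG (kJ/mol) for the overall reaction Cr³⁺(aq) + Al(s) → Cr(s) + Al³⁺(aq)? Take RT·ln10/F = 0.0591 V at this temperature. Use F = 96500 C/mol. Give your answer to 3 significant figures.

−267 kJ/mol

E°cell = −0.736 − (−1.652) = +0.916 V; the balanced reaction transfers n = 3 electrons.
Q = [Al³⁺(aq)] / [Cr³⁺(aq)] = 0.433, so log Q = −0.364 and E = +0.916 − (0.0591/3)(−0.364) = +0.9232 V.
Then ΔG = −nFE = −3 × 96500 × +0.9232 J/mol = −267 kJ/mol.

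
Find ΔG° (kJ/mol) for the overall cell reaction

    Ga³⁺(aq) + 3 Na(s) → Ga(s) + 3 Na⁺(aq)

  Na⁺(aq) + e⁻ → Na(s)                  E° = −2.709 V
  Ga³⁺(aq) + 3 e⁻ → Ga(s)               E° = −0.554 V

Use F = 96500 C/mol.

In the reaction as written Ga³⁺(aq) is reduced, so the Ga³⁺/Ga couple is the cathode and Na⁺/Na is the anode.
E°cell = −0.554 − (−2.709) = +2.155 V; balancing electrons gives n = 3.
ΔG° = −nFE°cell = −(3)(96500)(+2.155) J/mol = −624 kJ/mol.

−624 kJ/mol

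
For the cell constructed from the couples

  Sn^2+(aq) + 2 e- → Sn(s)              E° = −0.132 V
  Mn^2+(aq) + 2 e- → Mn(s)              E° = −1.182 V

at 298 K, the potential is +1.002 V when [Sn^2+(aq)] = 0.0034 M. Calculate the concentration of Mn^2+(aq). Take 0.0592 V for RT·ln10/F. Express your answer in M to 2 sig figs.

0.14 M

The Sn²⁺/Sn couple has the larger reduction potential, so it is the cathode: E°cell = −0.132 − (−1.182) = +1.050 V and n = 2.
Rearranging E = E° − (0.0592/n)·log Q gives log Q = 2(+1.050 − (+1.002))/0.0592 = 1.622.
Balancing electrons gives Sn^2+(aq) + Mn(s) → Sn(s) + Mn^2+(aq); thus Q = [Mn^2+(aq)] / [Sn^2+(aq)].
Substituting the known concentrations and solving, log [Mn^2+(aq)] = −0.847 and [Mn^2+(aq)] = 0.14 M.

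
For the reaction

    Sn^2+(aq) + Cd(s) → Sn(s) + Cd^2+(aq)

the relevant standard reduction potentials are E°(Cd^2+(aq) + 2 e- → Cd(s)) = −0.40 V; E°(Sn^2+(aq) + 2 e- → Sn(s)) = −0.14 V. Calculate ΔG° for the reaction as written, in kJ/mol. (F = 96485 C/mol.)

In the reaction as written Sn^2+(aq) is reduced, so the Sn²⁺/Sn couple is the cathode and Cd²⁺/Cd is the anode.
E°cell = −0.14 − (−0.40) = +0.26 V; balancing electrons gives n = 2.
ΔG° = −nFE°cell = −(2)(96485)(+0.26) J/mol = −50.2 kJ/mol.

−50.2 kJ/mol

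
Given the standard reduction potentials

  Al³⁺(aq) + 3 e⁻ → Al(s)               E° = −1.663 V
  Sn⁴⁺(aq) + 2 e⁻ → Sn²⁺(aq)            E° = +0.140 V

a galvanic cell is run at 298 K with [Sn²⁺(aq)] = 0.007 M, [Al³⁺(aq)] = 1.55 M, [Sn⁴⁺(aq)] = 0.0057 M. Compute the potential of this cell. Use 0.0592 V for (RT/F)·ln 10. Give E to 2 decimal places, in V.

+1.80 V

Since E°(Sn⁴⁺/Sn²⁺) > E°(Al³⁺/Al), Sn⁴⁺/Sn²⁺ serves as the cathode.
E°cell = +0.140 − (−1.663) = +1.803 V, with n = 6 electrons transferred.
The balanced reaction is 3 Sn⁴⁺(aq) + 2 Al(s) → 3 Sn²⁺(aq) + 2 Al³⁺(aq), so Q = ([Sn²⁺(aq)]^3·[Al³⁺(aq)]^2) / [Sn⁴⁺(aq)]^3 = 4.45 and log Q = 0.648.
E = E° − (0.0592/n)·log Q = +1.803 − (0.0592/6)(0.648) = +1.80 V.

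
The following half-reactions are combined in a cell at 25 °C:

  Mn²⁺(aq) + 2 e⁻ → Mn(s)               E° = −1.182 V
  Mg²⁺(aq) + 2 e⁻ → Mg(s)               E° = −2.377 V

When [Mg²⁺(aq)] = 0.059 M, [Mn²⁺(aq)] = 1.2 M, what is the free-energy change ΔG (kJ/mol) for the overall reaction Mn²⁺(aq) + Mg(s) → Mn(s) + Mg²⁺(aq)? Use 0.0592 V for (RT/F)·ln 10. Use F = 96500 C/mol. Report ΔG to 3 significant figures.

With Mn²⁺/Mn reduced at the cathode, E°cell = −1.182 − (−2.377) = +1.195 V and n = 2.
Here Q = [Mg²⁺(aq)] / [Mn²⁺(aq)] = 0.0492 (log Q = −1.308), giving E = +1.195 − (0.0592/2)·(−1.308) = +1.2337 V.
ΔG = −nFE = −(2)(96500)(+1.2337) J/mol = −238 kJ/mol.

−238 kJ/mol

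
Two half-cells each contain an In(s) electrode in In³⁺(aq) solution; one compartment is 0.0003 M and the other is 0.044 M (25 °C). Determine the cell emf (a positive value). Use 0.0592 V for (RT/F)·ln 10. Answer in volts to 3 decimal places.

For a concentration cell E°cell = 0, since both electrodes use the same couple.
The compartment with the higher In³⁺(aq) concentration (0.044 M) acts as the cathode; ions are reduced there and produced at the dilute (0.0003 M) anode.
With n = 3, Ecell = −(0.0592/3)·log([dilute]/[conc]) = −(0.0592/3)·log(0.0003/0.044) = +0.043 V.

0.043 V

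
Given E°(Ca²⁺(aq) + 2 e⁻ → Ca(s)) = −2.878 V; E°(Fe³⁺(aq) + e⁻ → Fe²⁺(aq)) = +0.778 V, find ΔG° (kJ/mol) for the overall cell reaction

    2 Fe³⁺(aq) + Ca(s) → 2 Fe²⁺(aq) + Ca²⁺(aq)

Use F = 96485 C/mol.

−705 kJ/mol

In the reaction as written Fe³⁺(aq) is reduced, so the Fe³⁺/Fe²⁺ couple is the cathode and Ca²⁺/Ca is the anode.
E°cell = +0.778 − (−2.878) = +3.656 V; balancing electrons gives n = 2.
ΔG° = −nFE°cell = −(2)(96485)(+3.656) J/mol = −705 kJ/mol.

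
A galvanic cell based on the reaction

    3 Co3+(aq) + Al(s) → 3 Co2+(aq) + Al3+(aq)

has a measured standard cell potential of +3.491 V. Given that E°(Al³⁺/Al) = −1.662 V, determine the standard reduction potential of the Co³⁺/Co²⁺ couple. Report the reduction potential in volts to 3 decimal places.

+1.829 V

In the reaction as written the Co³⁺/Co²⁺ couple is reduced (cathode) and Al³⁺/Al is oxidized (anode), so E°cell = E°(Co³⁺/Co²⁺) − E°(Al³⁺/Al).
E°(Co³⁺/Co²⁺) = E°cell + E°(anode) = +3.491 + (−1.662) = +1.829 V.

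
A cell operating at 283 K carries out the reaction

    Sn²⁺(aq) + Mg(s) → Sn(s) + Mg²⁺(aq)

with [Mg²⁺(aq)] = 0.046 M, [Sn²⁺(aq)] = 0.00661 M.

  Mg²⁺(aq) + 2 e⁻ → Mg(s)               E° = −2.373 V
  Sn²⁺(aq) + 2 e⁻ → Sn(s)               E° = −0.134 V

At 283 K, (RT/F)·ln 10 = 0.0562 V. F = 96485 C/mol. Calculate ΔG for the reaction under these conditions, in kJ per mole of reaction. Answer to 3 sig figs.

With Sn²⁺/Sn reduced at the cathode, E°cell = −0.134 − (−2.373) = +2.239 V and n = 2.
Q = [Mg²⁺(aq)] / [Sn²⁺(aq)] = 6.96, so log Q = 0.843 and E = +2.239 − (0.0562/2)(0.843) = +2.2153 V.
Then ΔG = −nFE = −2 × 96485 × +2.2153 J/mol = −427 kJ/mol.

−427 kJ/mol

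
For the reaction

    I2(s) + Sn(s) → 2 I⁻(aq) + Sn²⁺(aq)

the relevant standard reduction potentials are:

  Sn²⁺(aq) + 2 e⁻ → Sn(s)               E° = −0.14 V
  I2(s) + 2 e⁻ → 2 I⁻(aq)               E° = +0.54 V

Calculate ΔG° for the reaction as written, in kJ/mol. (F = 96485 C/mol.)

−131 kJ/mol

In the reaction as written I2(s) is reduced, so the I₂/I⁻ couple is the cathode and Sn²⁺/Sn is the anode.
E°cell = +0.54 − (−0.14) = +0.68 V; balancing electrons gives n = 2.
ΔG° = −nFE°cell = −(2)(96485)(+0.68) J/mol = −131 kJ/mol.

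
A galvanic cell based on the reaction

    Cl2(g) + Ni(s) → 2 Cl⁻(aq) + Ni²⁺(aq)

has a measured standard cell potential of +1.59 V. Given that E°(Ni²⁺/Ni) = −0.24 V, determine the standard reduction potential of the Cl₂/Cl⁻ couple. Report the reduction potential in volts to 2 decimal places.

+1.35 V

In the reaction as written the Cl₂/Cl⁻ couple is reduced (cathode) and Ni²⁺/Ni is oxidized (anode), so E°cell = E°(Cl₂/Cl⁻) − E°(Ni²⁺/Ni).
E°(Cl₂/Cl⁻) = E°cell + E°(anode) = +1.59 + (−0.24) = +1.35 V.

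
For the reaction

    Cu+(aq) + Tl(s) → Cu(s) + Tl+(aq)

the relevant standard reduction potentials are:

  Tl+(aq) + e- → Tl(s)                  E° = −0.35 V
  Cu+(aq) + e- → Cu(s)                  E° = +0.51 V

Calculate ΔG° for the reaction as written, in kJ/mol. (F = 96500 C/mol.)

In the reaction as written Cu+(aq) is reduced, so the Cu⁺/Cu couple is the cathode and Tl⁺/Tl is the anode.
E°cell = +0.51 − (−0.35) = +0.86 V; balancing electrons gives n = 1.
ΔG° = −nFE°cell = −(1)(96500)(+0.86) J/mol = −83.0 kJ/mol.

−83.0 kJ/mol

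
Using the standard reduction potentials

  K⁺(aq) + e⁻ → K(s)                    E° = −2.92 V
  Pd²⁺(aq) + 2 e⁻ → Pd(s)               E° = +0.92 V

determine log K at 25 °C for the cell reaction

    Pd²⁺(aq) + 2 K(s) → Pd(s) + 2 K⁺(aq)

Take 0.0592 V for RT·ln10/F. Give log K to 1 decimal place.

The Pd²⁺/Pd couple is reduced (cathode); E°cell = +0.92 − (−2.92) = +3.84 V with n = 2.
At equilibrium E = 0, so log K = nE°cell / 0.0592 = (2)(+3.84) / 0.0592 = 129.7.

log K = 129.7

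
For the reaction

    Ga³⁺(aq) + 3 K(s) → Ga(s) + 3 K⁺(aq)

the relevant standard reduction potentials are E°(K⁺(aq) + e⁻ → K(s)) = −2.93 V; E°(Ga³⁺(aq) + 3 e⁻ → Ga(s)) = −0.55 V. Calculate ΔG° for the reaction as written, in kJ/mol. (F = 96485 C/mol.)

−689 kJ/mol

In the reaction as written Ga³⁺(aq) is reduced, so the Ga³⁺/Ga couple is the cathode and K⁺/K is the anode.
E°cell = −0.55 − (−2.93) = +2.38 V; balancing electrons gives n = 3.
ΔG° = −nFE°cell = −(3)(96485)(+2.38) J/mol = −689 kJ/mol.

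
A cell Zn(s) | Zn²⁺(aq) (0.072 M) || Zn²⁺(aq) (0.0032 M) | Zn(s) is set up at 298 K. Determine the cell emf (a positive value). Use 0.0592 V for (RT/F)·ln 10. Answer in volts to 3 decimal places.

0.040 V

For a concentration cell E°cell = 0, since both electrodes use the same couple.
The compartment with the higher Zn²⁺(aq) concentration (0.072 M) acts as the cathode; ions are reduced there and produced at the dilute (0.0032 M) anode.
With n = 2, Ecell = −(0.0592/2)·log([dilute]/[conc]) = −(0.0592/2)·log(0.0032/0.072) = +0.040 V.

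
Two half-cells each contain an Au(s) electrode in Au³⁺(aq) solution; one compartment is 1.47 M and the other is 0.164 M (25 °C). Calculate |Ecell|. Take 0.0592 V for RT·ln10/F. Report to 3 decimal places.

0.019 V

For a concentration cell E°cell = 0, since both electrodes use the same couple.
The compartment with the higher Au³⁺(aq) concentration (1.47 M) acts as the cathode; ions are reduced there and produced at the dilute (0.164 M) anode.
With n = 3, Ecell = −(0.0592/3)·log([dilute]/[conc]) = −(0.0592/3)·log(0.164/1.47) = +0.019 V.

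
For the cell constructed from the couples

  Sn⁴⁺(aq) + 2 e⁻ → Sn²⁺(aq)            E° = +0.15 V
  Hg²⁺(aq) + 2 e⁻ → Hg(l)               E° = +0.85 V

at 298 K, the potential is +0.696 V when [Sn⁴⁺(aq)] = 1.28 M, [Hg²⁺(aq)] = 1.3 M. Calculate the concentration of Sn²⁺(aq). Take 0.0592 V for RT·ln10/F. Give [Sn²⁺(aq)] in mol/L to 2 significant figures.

0.72 M

The Hg²⁺/Hg couple has the larger reduction potential, so it is the cathode: E°cell = +0.85 − (+0.15) = +0.70 V and n = 2.
Since E = E° − (0.0592/n)·log Q, log Q = n(E° − E)/0.0592 = 0.135.
Balancing electrons gives Hg²⁺(aq) + Sn²⁺(aq) → Hg(l) + Sn⁴⁺(aq); thus Q = [Sn⁴⁺(aq)] / ([Hg²⁺(aq)]·[Sn²⁺(aq)]).
Substituting the known concentrations and solving, log [Sn²⁺(aq)] = −0.142 and [Sn²⁺(aq)] = 0.72 M.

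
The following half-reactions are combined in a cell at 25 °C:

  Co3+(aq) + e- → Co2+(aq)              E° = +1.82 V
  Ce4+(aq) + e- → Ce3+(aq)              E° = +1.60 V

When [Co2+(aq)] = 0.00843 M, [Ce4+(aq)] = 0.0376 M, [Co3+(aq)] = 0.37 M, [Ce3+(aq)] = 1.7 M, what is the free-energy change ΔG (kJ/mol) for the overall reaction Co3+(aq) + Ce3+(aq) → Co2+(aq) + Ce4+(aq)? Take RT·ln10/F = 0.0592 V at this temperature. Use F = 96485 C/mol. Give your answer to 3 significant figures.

−40.1 kJ/mol

With Co³⁺/Co²⁺ reduced at the cathode, E°cell = +1.82 − (+1.60) = +0.22 V and n = 1.
Q = ([Co2+(aq)]·[Ce4+(aq)]) / ([Co3+(aq)]·[Ce3+(aq)]) = 0.000504, so log Q = −3.298 and E = +0.22 − (0.0592/1)(−3.298) = +0.4152 V.
ΔG = −nFE = −(1)(96485)(+0.4152) J/mol = −40.1 kJ/mol.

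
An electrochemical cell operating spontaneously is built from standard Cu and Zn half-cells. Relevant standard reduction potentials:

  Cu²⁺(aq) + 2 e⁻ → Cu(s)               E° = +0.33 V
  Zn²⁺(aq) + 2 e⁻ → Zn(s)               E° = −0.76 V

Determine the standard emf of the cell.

Of the two couples in this cell, the one with the more positive reduction potential is reduced at the cathode: here that is Cu²⁺/Cu (+0.33 V); Zn²⁺/Zn (−0.76 V) is the anode.
E°cell = E°(cathode) − E°(anode) = +0.33 − (−0.76) = +1.09 V.

+1.09 V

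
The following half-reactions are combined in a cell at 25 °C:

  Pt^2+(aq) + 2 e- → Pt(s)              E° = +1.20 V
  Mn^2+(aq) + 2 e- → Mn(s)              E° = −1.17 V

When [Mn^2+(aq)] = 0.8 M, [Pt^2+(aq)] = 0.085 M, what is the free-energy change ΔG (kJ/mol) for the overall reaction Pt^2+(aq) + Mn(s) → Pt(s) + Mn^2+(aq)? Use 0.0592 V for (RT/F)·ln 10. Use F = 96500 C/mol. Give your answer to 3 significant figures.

With Pt²⁺/Pt reduced at the cathode, E°cell = +1.20 − (−1.17) = +2.37 V and n = 2.
The reaction quotient is [Mn^2+(aq)] / [Pt^2+(aq)] = 9.41; by Nernst, E = +2.37 − (0.0592/2)(0.974) = +2.3412 V.
ΔG = −nFE = −(2)(96500)(+2.3412) J/mol = −452 kJ/mol.

−452 kJ/mol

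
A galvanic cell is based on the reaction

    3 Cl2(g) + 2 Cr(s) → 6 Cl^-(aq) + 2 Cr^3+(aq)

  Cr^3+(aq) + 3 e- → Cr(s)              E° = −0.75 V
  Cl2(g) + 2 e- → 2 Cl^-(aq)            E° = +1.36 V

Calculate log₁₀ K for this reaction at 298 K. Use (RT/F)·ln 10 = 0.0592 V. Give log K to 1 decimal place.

The Cl₂/Cl⁻ couple is reduced (cathode); E°cell = +1.36 − (−0.75) = +2.11 V with n = 6.
At equilibrium E = 0, so log K = nE°cell / 0.0592 = (6)(+2.11) / 0.0592 = 213.9.

log K = 213.9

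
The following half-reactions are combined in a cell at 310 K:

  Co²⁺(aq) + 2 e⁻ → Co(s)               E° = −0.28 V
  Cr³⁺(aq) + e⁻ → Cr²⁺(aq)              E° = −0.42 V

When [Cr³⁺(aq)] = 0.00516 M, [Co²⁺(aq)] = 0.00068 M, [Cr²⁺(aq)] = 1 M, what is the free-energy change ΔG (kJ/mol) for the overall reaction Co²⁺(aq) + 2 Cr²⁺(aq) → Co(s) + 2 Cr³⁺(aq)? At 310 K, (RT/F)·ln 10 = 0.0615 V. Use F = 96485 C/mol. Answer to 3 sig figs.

The standard cell potential is −0.28 − (−0.42) = +0.14 V, with n = 2 electrons in the balanced equation.
Here Q = [Cr³⁺(aq)]^2 / ([Co²⁺(aq)]·[Cr²⁺(aq)]^2) = 0.0392 (log Q = −1.407), giving E = +0.14 − (0.0615/2)·(−1.407) = +0.1833 V.
ΔG = −nFE = −(2)(96485)(+0.1833) J/mol = −35.4 kJ/mol.

−35.4 kJ/mol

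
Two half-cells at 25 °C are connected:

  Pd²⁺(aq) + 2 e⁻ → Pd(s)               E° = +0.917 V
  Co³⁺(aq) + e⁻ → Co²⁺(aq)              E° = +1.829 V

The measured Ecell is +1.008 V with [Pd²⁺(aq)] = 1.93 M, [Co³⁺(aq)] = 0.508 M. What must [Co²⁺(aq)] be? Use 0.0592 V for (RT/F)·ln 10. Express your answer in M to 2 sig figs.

0.0087 M

With Co³⁺/Co²⁺ at the cathode and Pd²⁺/Pd at the anode, E°cell = +1.829 − (+0.917) = +0.912 V (n = 2).
Since E = E° − (0.0592/n)·log Q, log Q = n(E° − E)/0.0592 = −3.243.
For 2 Co³⁺(aq) + Pd(s) → 2 Co²⁺(aq) + Pd²⁺(aq), the reaction quotient is Q = ([Co²⁺(aq)]^2·[Pd²⁺(aq)]) / [Co³⁺(aq)]^2.
Solving for the unknown gives log [Co²⁺(aq)] = −2.058, so [Co²⁺(aq)] ≈ 0.0087 M.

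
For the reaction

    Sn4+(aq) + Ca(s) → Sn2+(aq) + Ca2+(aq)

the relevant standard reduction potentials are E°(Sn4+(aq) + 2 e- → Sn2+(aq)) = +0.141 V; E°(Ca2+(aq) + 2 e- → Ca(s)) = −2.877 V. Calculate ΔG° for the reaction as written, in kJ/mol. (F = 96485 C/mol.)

−582 kJ/mol

In the reaction as written Sn4+(aq) is reduced, so the Sn⁴⁺/Sn²⁺ couple is the cathode and Ca²⁺/Ca is the anode.
E°cell = +0.141 − (−2.877) = +3.018 V; balancing electrons gives n = 2.
ΔG° = −nFE°cell = −(2)(96485)(+3.018) J/mol = −582 kJ/mol.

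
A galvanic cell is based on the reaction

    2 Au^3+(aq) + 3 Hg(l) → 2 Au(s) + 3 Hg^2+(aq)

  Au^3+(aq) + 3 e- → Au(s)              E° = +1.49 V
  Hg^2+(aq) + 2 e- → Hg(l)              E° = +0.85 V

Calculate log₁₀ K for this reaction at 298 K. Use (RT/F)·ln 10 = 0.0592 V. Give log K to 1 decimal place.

log K = 64.9

The Au³⁺/Au couple is reduced (cathode); E°cell = +1.49 − (+0.85) = +0.64 V with n = 6.
At equilibrium E = 0, so log K = nE°cell / 0.0592 = (6)(+0.64) / 0.0592 = 64.9.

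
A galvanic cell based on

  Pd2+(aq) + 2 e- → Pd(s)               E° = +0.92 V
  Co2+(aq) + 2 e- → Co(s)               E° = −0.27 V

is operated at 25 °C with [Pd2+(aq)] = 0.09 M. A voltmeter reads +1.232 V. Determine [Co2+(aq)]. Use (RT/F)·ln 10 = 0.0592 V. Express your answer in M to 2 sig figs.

0.0034 M

With Pd²⁺/Pd at the cathode and Co²⁺/Co at the anode, E°cell = +0.92 − (−0.27) = +1.19 V (n = 2).
From the Nernst equation, log Q = n(E° − E)/0.0592 = 2·(+1.19 − (+1.232))/0.0592 = −1.419.
The balanced reaction is Pd2+(aq) + Co(s) → Pd(s) + Co2+(aq), so Q = [Co2+(aq)] / [Pd2+(aq)].
Solving for the unknown gives log [Co2+(aq)] = −2.465, so [Co2+(aq)] ≈ 0.0034 M.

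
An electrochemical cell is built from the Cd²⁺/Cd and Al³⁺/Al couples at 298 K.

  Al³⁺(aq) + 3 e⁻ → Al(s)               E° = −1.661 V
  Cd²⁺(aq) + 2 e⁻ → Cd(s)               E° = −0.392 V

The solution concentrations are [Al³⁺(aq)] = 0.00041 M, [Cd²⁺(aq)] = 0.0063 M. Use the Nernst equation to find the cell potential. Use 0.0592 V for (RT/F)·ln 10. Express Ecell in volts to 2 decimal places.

+1.27 V

The Cd²⁺/Cd couple has the more positive E°, so it is the cathode; Al³⁺/Al is the anode.
The standard potential is −0.392 − (−1.661) = +1.269 V and the balanced reaction transfers n = 6 electrons.
The balanced reaction is 3 Cd²⁺(aq) + 2 Al(s) → 3 Cd(s) + 2 Al³⁺(aq), so Q = [Al³⁺(aq)]^2 / [Cd²⁺(aq)]^3 = 0.672 and log Q = −0.172.
By the Nernst equation, E = +1.269 − (0.0592/6)·(−0.172) = +1.27 V.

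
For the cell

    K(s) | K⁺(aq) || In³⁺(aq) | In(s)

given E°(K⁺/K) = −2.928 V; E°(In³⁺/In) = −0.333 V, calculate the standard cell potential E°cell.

By convention the left-hand electrode in cell notation is the anode (oxidation) and the right-hand electrode is the cathode (reduction).
E°cell = E°(right) − E°(left) = −0.333 − (−2.928) = +2.595 V.

+2.595 V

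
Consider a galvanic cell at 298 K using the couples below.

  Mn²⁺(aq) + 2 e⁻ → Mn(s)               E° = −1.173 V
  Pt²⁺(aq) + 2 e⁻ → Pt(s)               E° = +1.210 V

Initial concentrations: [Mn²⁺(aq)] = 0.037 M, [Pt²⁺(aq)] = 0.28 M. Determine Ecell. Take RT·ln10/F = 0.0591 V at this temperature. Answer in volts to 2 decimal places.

The Pt²⁺/Pt couple has the more positive E°, so it is the cathode; Mn²⁺/Mn is the anode.
E°cell = +1.210 − (−1.173) = +2.383 V, with n = 2 electrons transferred.
For the overall reaction Pt²⁺(aq) + Mn(s) → Pt(s) + Mn²⁺(aq), Q = [Mn²⁺(aq)] / [Pt²⁺(aq)] = 0.132, giving log Q = −0.879.
Applying E = E° − (RT ln10/nF)·log Q gives +2.383 − (0.0591/2)(−0.879) = +2.41 V.

+2.41 V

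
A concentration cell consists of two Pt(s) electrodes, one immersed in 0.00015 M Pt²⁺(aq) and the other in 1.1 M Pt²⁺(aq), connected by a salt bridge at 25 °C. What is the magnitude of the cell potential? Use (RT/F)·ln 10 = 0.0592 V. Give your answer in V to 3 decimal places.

For a concentration cell E°cell = 0, since both electrodes use the same couple.
The compartment with the higher Pt²⁺(aq) concentration (1.1 M) acts as the cathode; ions are reduced there and produced at the dilute (0.00015 M) anode.
With n = 2, Ecell = −(0.0592/2)·log([dilute]/[conc]) = −(0.0592/2)·log(0.00015/1.1) = +0.114 V.

0.114 V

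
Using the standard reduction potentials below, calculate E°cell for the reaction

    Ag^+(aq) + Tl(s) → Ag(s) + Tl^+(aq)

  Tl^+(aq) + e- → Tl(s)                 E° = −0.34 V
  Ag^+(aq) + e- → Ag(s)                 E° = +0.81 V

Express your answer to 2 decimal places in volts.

+1.15 V

In the reaction as written, Ag^+(aq) is reduced (cathode) and Tl^+(aq) is produced by oxidation at the anode.
E°cell = E°(cathode) − E°(anode) = +0.81 − (−0.34) = +1.15 V.
The positive value indicates the reaction is spontaneous as written.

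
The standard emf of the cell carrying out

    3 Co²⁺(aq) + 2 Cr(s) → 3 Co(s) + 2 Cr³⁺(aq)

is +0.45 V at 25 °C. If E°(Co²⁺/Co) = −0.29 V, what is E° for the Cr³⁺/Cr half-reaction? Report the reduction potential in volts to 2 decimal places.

In the reaction as written the Co²⁺/Co couple is reduced (cathode) and Cr³⁺/Cr is oxidized (anode), so E°cell = E°(Co²⁺/Co) − E°(Cr³⁺/Cr).
E°(Cr³⁺/Cr) = E°(cathode) − E°cell = −0.29 − (+0.45) = −0.74 V.

−0.74 V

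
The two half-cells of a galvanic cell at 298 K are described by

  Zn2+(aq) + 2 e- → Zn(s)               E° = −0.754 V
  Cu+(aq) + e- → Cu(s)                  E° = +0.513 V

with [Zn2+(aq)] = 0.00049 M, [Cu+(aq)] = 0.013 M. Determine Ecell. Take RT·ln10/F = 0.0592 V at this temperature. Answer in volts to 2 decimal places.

The Cu⁺/Cu couple has the more positive E°, so it is the cathode; Zn²⁺/Zn is the anode.
The standard potential is +0.513 − (−0.754) = +1.267 V and the balanced reaction transfers n = 2 electrons.
The balanced reaction is 2 Cu+(aq) + Zn(s) → 2 Cu(s) + Zn2+(aq), so Q = [Zn2+(aq)] / [Cu+(aq)]^2 = 2.9 and log Q = 0.462.
E = E° − (0.0592/n)·log Q = +1.267 − (0.0592/2)(0.462) = +1.25 V.

+1.25 V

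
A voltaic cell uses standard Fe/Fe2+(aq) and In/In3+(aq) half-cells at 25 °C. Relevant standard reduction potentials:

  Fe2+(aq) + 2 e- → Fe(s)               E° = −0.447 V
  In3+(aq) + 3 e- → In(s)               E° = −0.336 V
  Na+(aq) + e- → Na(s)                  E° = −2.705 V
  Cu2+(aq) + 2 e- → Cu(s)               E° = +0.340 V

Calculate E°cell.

Of the two couples in this cell, the one with the more positive reduction potential is reduced at the cathode: here that is In³⁺/In (−0.336 V); Fe²⁺/Fe (−0.447 V) is the anode.
E°cell = E°(cathode) − E°(anode) = −0.336 − (−0.447) = +0.111 V.

+0.111 V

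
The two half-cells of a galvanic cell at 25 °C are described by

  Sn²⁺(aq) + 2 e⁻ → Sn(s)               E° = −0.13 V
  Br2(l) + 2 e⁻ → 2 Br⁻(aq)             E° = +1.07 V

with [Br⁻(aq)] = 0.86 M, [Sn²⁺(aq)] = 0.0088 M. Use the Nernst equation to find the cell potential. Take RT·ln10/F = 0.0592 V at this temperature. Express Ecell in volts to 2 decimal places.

Since E°(Br₂/Br⁻) > E°(Sn²⁺/Sn), Br₂/Br⁻ serves as the cathode.
The standard potential is +1.07 − (−0.13) = +1.20 V and the balanced reaction transfers n = 2 electrons.
For the overall reaction Br2(l) + Sn(s) → 2 Br⁻(aq) + Sn²⁺(aq), Q = [Br⁻(aq)]^2·[Sn²⁺(aq)] = 0.00651, giving log Q = −2.187.
Applying E = E° − (RT ln10/nF)·log Q gives +1.20 − (0.0592/2)(−2.187) = +1.26 V.

+1.26 V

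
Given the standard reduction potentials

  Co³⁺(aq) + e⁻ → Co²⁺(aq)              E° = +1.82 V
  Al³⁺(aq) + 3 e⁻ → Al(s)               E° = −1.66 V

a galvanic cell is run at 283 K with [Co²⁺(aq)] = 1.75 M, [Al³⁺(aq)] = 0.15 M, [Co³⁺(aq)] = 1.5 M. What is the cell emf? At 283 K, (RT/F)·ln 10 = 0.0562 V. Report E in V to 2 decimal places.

Co³⁺/Co²⁺ is reduced (cathode, E° = +1.82 V) and Al³⁺/Al is oxidized (anode).
The standard potential is +1.82 − (−1.66) = +3.48 V and the balanced reaction transfers n = 3 electrons.
The balanced reaction is 3 Co³⁺(aq) + Al(s) → 3 Co²⁺(aq) + Al³⁺(aq), so Q = ([Co²⁺(aq)]^3·[Al³⁺(aq)]) / [Co³⁺(aq)]^3 = 0.238 and log Q = −0.623.
E = E° − (0.0562/n)·log Q = +3.48 − (0.0562/3)(−0.623) = +3.49 V.

+3.49 V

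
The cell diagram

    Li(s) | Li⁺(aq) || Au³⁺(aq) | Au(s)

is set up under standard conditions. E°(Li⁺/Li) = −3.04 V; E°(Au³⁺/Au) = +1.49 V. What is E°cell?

+4.53 V

By convention the left-hand electrode in cell notation is the anode (oxidation) and the right-hand electrode is the cathode (reduction).
E°cell = E°(right) − E°(left) = +1.49 − (−3.04) = +4.53 V.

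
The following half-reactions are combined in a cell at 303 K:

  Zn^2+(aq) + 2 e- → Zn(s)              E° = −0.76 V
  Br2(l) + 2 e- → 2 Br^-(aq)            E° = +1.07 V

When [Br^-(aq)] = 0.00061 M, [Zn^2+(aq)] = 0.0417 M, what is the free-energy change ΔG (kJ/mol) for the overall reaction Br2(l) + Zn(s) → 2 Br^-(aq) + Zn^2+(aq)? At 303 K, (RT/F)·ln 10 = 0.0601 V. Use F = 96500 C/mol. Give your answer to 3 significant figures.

−398 kJ/mol

The standard cell potential is +1.07 − (−0.76) = +1.83 V, with n = 2 electrons in the balanced equation.
Q = [Br^-(aq)]^2·[Zn^2+(aq)] = 1.55×10^−8, so log Q = −7.809 and E = +1.83 − (0.0601/2)(−7.809) = +2.0647 V.
Finally ΔG = −nFE = −(2)(96500 C/mol)(+2.0647 V) = −398 kJ/mol.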